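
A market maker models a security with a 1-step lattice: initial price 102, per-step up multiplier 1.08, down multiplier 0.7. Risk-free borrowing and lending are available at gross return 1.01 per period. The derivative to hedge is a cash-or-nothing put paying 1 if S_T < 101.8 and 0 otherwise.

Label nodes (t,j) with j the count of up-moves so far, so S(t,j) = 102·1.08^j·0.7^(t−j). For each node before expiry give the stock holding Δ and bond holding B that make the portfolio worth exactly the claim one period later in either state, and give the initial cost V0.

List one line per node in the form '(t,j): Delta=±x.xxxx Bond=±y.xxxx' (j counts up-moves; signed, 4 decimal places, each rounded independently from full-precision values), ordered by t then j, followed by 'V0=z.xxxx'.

No-arbitrage ⇒ martingale measure with p* = (R−d)/(u−d) = 0.8158.
Terminal payoffs: V(1,0)=1.0000, V(1,1)=0.0000
Node (0,0) S=102.0000: V=(p*·0.0000+(1−p*)·1.0000)/1.01=0.1824; Δ=(0.0000−1.0000)/(110.1600−71.4000)=-0.0258; B=V−Δ·S=2.8140
Check: Δ(0,0)·S0 + B(0,0) = 0.1824 = V0.

(0,0): Delta=-0.0258 Bond=2.8140
V0=0.1824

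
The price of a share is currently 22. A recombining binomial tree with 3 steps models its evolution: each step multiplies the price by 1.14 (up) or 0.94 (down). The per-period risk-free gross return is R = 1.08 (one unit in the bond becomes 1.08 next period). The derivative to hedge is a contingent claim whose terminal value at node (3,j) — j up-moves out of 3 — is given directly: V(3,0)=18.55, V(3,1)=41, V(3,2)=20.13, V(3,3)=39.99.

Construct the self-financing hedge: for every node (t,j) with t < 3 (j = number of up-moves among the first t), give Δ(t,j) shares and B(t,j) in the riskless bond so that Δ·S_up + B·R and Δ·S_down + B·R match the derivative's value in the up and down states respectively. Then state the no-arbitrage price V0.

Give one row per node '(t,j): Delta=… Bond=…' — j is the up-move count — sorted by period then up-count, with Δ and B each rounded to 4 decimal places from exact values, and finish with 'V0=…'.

Risk-neutral probability p* = (R−d)/(u−d) = (1.08−0.94)/(1.14−0.94) = 0.7000.
Payoff layer (t=3): V(3,0)=18.5500, V(3,1)=41.0000, V(3,2)=20.1300, V(3,3)=39.9900
(2,0): S=19.4392. Δ = (V_up−V_dn)/(S_up−S_dn) = (41.0000−18.5500)/(22.1607−18.2728) = 5.7744. V = [p*·41.0000 + (1−p*)·18.5500]/1.08 = 31.7269. B = V − Δ·S = -80.5231.
(2,1): S=23.5752. Δ = (V_up−V_dn)/(S_up−S_dn) = (20.1300−41.0000)/(26.8757−22.1607) = -4.4263. V = [p*·20.1300 + (1−p*)·41.0000]/1.08 = 24.4361. B = V − Δ·S = 128.7861.
(2,2): S=28.5912. Δ = (V_up−V_dn)/(S_up−S_dn) = (39.9900−20.1300)/(32.5940−26.8757) = 3.4731. V = [p*·39.9900 + (1−p*)·20.1300]/1.08 = 31.5111. B = V − Δ·S = -67.7889.
(1,0): S=20.6800. Δ = (V_up−V_dn)/(S_up−S_dn) = (24.4361−31.7269)/(23.5752−19.4392) = -1.7628. V = [p*·24.4361 + (1−p*)·31.7269]/1.08 = 24.6512. B = V − Δ·S = 61.1049.
(1,1): S=25.0800. Δ = (V_up−V_dn)/(S_up−S_dn) = (31.5111−24.4361)/(28.5912−23.5752) = 1.4105. V = [p*·31.5111 + (1−p*)·24.4361]/1.08 = 27.2117. B = V − Δ·S = -8.1633.
(0,0): S=22.0000. Δ = (V_up−V_dn)/(S_up−S_dn) = (27.2117−24.6512)/(25.0800−20.6800) = 0.5819. V = [p*·27.2117 + (1−p*)·24.6512]/1.08 = 24.4848. B = V − Δ·S = 11.6826.
Root portfolio cost Δ·22+B reproduces V0=24.4848.

(0,0): Delta=0.5819 Bond=11.6826
(1,0): Delta=-1.7628 Bond=61.1049
(1,1): Delta=1.4105 Bond=-8.1633
(2,0): Delta=5.7744 Bond=-80.5231
(2,1): Delta=-4.4263 Bond=128.7861
(2,2): Delta=3.4731 Bond=-67.7889
V0=24.4848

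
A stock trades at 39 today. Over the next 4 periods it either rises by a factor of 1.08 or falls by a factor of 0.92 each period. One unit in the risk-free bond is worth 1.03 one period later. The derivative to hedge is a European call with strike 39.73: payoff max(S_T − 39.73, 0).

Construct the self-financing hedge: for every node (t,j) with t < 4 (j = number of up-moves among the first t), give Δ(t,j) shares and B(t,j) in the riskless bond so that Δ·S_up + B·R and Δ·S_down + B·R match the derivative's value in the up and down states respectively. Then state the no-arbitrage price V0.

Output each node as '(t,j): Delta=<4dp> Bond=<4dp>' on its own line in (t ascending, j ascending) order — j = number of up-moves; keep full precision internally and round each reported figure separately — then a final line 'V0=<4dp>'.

(0,0): Delta=0.7300 Bond=-23.8501
(1,0): Delta=0.4244 Bond=-13.6009
(1,1): Delta=0.8483 Bond=-29.5495
(2,0): Delta=0.0000 Bond=0.0000
(2,1): Delta=0.5887 Bond=-20.3766
(2,2): Delta=0.9488 Bond=-35.0085
(3,0): Delta=0.0000 Bond=0.0000
(3,1): Delta=0.0000 Bond=0.0000
(3,2): Delta=0.8167 Bond=-30.5278
(3,3): Delta=1.0000 Bond=-38.5728
V0=4.6192

Since d<R<u, set p* = (R−d)/(u−d) = 0.6875; price each node as the discounted p*-expectation of its children.
Payoff layer (t=4): V(4,0)=0.0000, V(4,1)=0.0000, V(4,2)=0.0000, V(4,3)=5.4685, V(4,4)=13.3291
(3,0): S=30.3688. Δ = (V_up−V_dn)/(S_up−S_dn) = (0.0000−0.0000)/(32.7983−27.9393) = 0.0000. V = [p*·0.0000 + (1−p*)·0.0000]/1.03 = 0.0000. B = V − Δ·S = 0.0000.
(3,1): S=35.6504. Δ = (V_up−V_dn)/(S_up−S_dn) = (0.0000−0.0000)/(38.5024−32.7983) = 0.0000. V = [p*·0.0000 + (1−p*)·0.0000]/1.03 = 0.0000. B = V − Δ·S = 0.0000.
(3,2): S=41.8504. Δ = (V_up−V_dn)/(S_up−S_dn) = (5.4685−0.0000)/(45.1985−38.5024) = 0.8167. V = [p*·5.4685 + (1−p*)·0.0000]/1.03 = 3.6501. B = V − Δ·S = -30.5278.
(3,3): S=49.1288. Δ = (V_up−V_dn)/(S_up−S_dn) = (13.3291−5.4685)/(53.0591−45.1985) = 1.0000. V = [p*·13.3291 + (1−p*)·5.4685]/1.03 = 10.5560. B = V − Δ·S = -38.5728.
(2,0): S=33.0096. Δ = (V_up−V_dn)/(S_up−S_dn) = (0.0000−0.0000)/(35.6504−30.3688) = 0.0000. V = [p*·0.0000 + (1−p*)·0.0000]/1.03 = 0.0000. B = V − Δ·S = 0.0000.
(2,1): S=38.7504. Δ = (V_up−V_dn)/(S_up−S_dn) = (3.6501−0.0000)/(41.8504−35.6504) = 0.5887. V = [p*·3.6501 + (1−p*)·0.0000]/1.03 = 2.4363. B = V − Δ·S = -20.3766.
(2,2): S=45.4896. Δ = (V_up−V_dn)/(S_up−S_dn) = (10.5560−3.6501)/(49.1288−41.8504) = 0.9488. V = [p*·10.5560 + (1−p*)·3.6501]/1.03 = 8.1533. B = V − Δ·S = -35.0085.
(1,0): S=35.8800. Δ = (V_up−V_dn)/(S_up−S_dn) = (2.4363−0.0000)/(38.7504−33.0096) = 0.4244. V = [p*·2.4363 + (1−p*)·0.0000]/1.03 = 1.6262. B = V − Δ·S = -13.6009.
(1,1): S=42.1200. Δ = (V_up−V_dn)/(S_up−S_dn) = (8.1533−2.4363)/(45.4896−38.7504) = 0.8483. V = [p*·8.1533 + (1−p*)·2.4363]/1.03 = 6.1813. B = V − Δ·S = -29.5495.
(0,0): S=39.0000. Δ = (V_up−V_dn)/(S_up−S_dn) = (6.1813−1.6262)/(42.1200−35.8800) = 0.7300. V = [p*·6.1813 + (1−p*)·1.6262]/1.03 = 4.6192. B = V − Δ·S = -23.8501.
Check: Δ(0,0)·S0 + B(0,0) = 4.6192 = V0.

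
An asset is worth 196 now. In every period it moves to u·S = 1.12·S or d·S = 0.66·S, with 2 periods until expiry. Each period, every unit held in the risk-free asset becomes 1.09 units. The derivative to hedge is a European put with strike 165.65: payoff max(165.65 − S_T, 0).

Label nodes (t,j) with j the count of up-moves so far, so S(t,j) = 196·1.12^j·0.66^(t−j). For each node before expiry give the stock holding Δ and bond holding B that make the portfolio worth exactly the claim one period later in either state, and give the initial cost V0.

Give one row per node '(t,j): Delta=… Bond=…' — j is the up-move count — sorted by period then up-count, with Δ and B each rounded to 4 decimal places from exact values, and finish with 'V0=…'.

Risk-neutral probability p* = (R−d)/(u−d) = (1.09−0.66)/(1.12−0.66) = 0.9348.
At expiry t=2: V(2,0)=80.2724, V(2,1)=20.7668, V(2,2)=0.0000
  t=1,j=0: stock 129.3600 → up 144.8832 (V=20.7668), down 85.3776 (V=80.2724). Price 22.6125; hedge Δ=-1.0000, bond B=151.9725.
  t=1,j=1: stock 219.5200 → up 245.8624 (V=0.0000), down 144.8832 (V=20.7668). Price 1.2425; hedge Δ=-0.2057, bond B=46.3877.
  t=0,j=0: stock 196.0000 → up 219.5200 (V=1.2425), down 129.3600 (V=22.6125). Price 2.4186; hedge Δ=-0.2370, bond B=48.8750.
Root portfolio cost Δ·196+B reproduces V0=2.4186.

(0,0): Delta=-0.2370 Bond=48.8750
(1,0): Delta=-1.0000 Bond=151.9725
(1,1): Delta=-0.2057 Bond=46.3877
V0=2.4186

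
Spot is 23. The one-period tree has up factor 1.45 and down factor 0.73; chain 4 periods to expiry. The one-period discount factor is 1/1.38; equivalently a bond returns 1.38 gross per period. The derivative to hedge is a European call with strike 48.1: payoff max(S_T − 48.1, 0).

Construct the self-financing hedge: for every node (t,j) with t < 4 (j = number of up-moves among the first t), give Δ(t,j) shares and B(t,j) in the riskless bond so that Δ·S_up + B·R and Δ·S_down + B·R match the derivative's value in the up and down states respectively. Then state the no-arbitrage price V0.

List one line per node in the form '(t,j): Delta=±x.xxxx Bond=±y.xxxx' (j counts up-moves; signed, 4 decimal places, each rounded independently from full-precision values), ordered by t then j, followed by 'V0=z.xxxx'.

The replicating-portfolio and risk-neutral prices coincide; use p* = (1.38−0.73)/(1.45−0.73) = 0.9028 for the latter.
Terminal payoffs: V(4,0)=0.0000, V(4,1)=0.0000, V(4,2)=0.0000, V(4,3)=3.0864, V(4,4)=53.5716
(3,0): S=8.9474. Δ = (V_up−V_dn)/(S_up−S_dn) = (0.0000−0.0000)/(12.9737−6.5316) = 0.0000. V = [p*·0.0000 + (1−p*)·0.0000]/1.38 = 0.0000. B = V − Δ·S = 0.0000.
(3,1): S=17.7722. Δ = (V_up−V_dn)/(S_up−S_dn) = (0.0000−0.0000)/(25.7697−12.9737) = 0.0000. V = [p*·0.0000 + (1−p*)·0.0000]/1.38 = 0.0000. B = V − Δ·S = 0.0000.
(3,2): S=35.3010. Δ = (V_up−V_dn)/(S_up−S_dn) = (3.0864−0.0000)/(51.1864−25.7697) = 0.1214. V = [p*·3.0864 + (1−p*)·0.0000]/1.38 = 2.0191. B = V − Δ·S = -2.2676.
(3,3): S=70.1184. Δ = (V_up−V_dn)/(S_up−S_dn) = (53.5716−3.0864)/(101.6716−51.1864) = 1.0000. V = [p*·53.5716 + (1−p*)·3.0864]/1.38 = 35.2633. B = V − Δ·S = -34.8551.
(2,0): S=12.2567. Δ = (V_up−V_dn)/(S_up−S_dn) = (0.0000−0.0000)/(17.7722−8.9474) = 0.0000. V = [p*·0.0000 + (1−p*)·0.0000]/1.38 = 0.0000. B = V − Δ·S = 0.0000.
(2,1): S=24.3455. Δ = (V_up−V_dn)/(S_up−S_dn) = (2.0191−0.0000)/(35.3010−17.7722) = 0.1152. V = [p*·2.0191 + (1−p*)·0.0000]/1.38 = 1.3209. B = V − Δ·S = -1.4834.
(2,2): S=48.3575. Δ = (V_up−V_dn)/(S_up−S_dn) = (35.2633−2.0191)/(70.1184−35.3010) = 0.9548. V = [p*·35.2633 + (1−p*)·2.0191]/1.38 = 23.2110. B = V − Δ·S = -22.9615.
(1,0): S=16.7900. Δ = (V_up−V_dn)/(S_up−S_dn) = (1.3209−0.0000)/(24.3455−12.2567) = 0.1093. V = [p*·1.3209 + (1−p*)·0.0000]/1.38 = 0.8641. B = V − Δ·S = -0.9704.
(1,1): S=33.3500. Δ = (V_up−V_dn)/(S_up−S_dn) = (23.2110−1.3209)/(48.3575−24.3455) = 0.9116. V = [p*·23.2110 + (1−p*)·1.3209]/1.38 = 15.2774. B = V − Δ·S = -15.1256.
(0,0): S=23.0000. Δ = (V_up−V_dn)/(S_up−S_dn) = (15.2774−0.8641)/(33.3500−16.7900) = 0.8704. V = [p*·15.2774 + (1−p*)·0.8641]/1.38 = 10.0552. B = V − Δ·S = -9.9633.
Each (Δ,B) replicates both successor values, so the strategy is self-financing and V0 is arbitrage-free.

(0,0): Delta=0.8704 Bond=-9.9633
(1,0): Delta=0.1093 Bond=-0.9704
(1,1): Delta=0.9116 Bond=-15.1256
(2,0): Delta=0.0000 Bond=0.0000
(2,1): Delta=0.1152 Bond=-1.4834
(2,2): Delta=0.9548 Bond=-22.9615
(3,0): Delta=0.0000 Bond=0.0000
(3,1): Delta=0.0000 Bond=0.0000
(3,2): Delta=0.1214 Bond=-2.2676
(3,3): Delta=1.0000 Bond=-34.8551
V0=10.0552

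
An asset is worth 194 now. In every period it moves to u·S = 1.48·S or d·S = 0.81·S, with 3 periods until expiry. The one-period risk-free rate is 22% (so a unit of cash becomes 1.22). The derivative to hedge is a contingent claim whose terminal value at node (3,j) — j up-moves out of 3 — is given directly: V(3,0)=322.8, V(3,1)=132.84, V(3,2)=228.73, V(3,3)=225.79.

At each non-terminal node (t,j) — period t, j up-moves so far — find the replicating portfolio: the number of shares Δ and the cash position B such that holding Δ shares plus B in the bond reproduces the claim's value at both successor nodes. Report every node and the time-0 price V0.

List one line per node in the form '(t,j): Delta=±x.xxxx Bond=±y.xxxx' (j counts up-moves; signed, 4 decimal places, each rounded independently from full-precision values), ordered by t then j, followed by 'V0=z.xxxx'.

The replicating-portfolio and risk-neutral prices coincide; use p* = (1.22−0.81)/(1.48−0.81) = 0.6119 for the latter.
Terminal payoffs: V(3,0)=322.8000, V(3,1)=132.8400, V(3,2)=228.7300, V(3,3)=225.7900
(2,0): S=127.2834. Δ = (V_up−V_dn)/(S_up−S_dn) = (132.8400−322.8000)/(188.3794−103.0996) = -2.2275. V = [p*·132.8400 + (1−p*)·322.8000]/1.22 = 169.3080. B = V − Δ·S = 452.8304.
(2,1): S=232.5672. Δ = (V_up−V_dn)/(S_up−S_dn) = (228.7300−132.8400)/(344.1995−188.3794) = 0.6154. V = [p*·228.7300 + (1−p*)·132.8400]/1.22 = 156.9828. B = V − Δ·S = 13.8633.
(2,2): S=424.9376. Δ = (V_up−V_dn)/(S_up−S_dn) = (225.7900−228.7300)/(628.9076−344.1995) = -0.0103. V = [p*·225.7900 + (1−p*)·228.7300]/1.22 = 186.0089. B = V − Δ·S = 190.3970.
(1,0): S=157.1400. Δ = (V_up−V_dn)/(S_up−S_dn) = (156.9828−169.3080)/(232.5672−127.2834) = -0.1171. V = [p*·156.9828 + (1−p*)·169.3080]/1.22 = 132.5948. B = V − Δ·S = 150.9908.
(1,1): S=287.1200. Δ = (V_up−V_dn)/(S_up−S_dn) = (186.0089−156.9828)/(424.9376−232.5672) = 0.1509. V = [p*·186.0089 + (1−p*)·156.9828]/1.22 = 143.2336. B = V − Δ·S = 99.9110.
(0,0): S=194.0000. Δ = (V_up−V_dn)/(S_up−S_dn) = (143.2336−132.5948)/(287.1200−157.1400) = 0.0818. V = [p*·143.2336 + (1−p*)·132.5948]/1.22 = 114.0206. B = V − Δ·S = 98.1418.
Self-financing check: at every node Δ·S+B equals the discounted successor values.

(0,0): Delta=0.0818 Bond=98.1418
(1,0): Delta=-0.1171 Bond=150.9908
(1,1): Delta=0.1509 Bond=99.9110
(2,0): Delta=-2.2275 Bond=452.8304
(2,1): Delta=0.6154 Bond=13.8633
(2,2): Delta=-0.0103 Bond=190.3970
V0=114.0206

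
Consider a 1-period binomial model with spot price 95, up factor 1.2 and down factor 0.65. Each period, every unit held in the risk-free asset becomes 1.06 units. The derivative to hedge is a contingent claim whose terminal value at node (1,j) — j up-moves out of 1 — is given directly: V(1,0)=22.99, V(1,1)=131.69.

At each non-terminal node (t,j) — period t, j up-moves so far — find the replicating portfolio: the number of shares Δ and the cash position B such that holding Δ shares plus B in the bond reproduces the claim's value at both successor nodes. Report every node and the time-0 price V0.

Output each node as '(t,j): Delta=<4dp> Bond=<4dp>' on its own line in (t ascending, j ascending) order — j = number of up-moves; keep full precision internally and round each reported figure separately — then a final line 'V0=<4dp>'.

Under the risk-neutral measure, an up-move has probability p* = (R−d)/(u−d) = 0.7455 and values discount at R = 1.06.
Payoff layer (t=1): V(1,0)=22.9900, V(1,1)=131.6900
  t=0,j=0: stock 95.0000 → up 114.0000 (V=131.6900), down 61.7500 (V=22.9900). Price 98.1329; hedge Δ=2.0804, bond B=-99.5034.
The time-0 hedge costs 98.1329, which is the no-arbitrage price.

(0,0): Delta=2.0804 Bond=-99.5034
V0=98.1329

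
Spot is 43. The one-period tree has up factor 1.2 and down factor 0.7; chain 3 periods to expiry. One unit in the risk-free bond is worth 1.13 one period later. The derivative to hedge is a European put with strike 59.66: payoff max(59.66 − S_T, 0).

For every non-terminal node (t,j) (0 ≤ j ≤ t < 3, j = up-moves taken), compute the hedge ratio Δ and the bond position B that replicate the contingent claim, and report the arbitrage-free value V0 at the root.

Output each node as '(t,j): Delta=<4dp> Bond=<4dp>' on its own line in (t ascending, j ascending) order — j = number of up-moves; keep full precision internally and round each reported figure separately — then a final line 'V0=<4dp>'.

(0,0): Delta=-0.6055 Bond=30.8387
(1,0): Delta=-1.0000 Bond=46.7225
(1,1): Delta=-0.5680 Bond=32.9146
(2,0): Delta=-1.0000 Bond=52.7965
(2,1): Delta=-1.0000 Bond=52.7965
(2,2): Delta=-0.5270 Bond=34.6535
V0=4.8027

Since d<R<u, set p* = (R−d)/(u−d) = 0.8600; price each node as the discounted p*-expectation of its children.
Payoff layer (t=3): V(3,0)=44.9110, V(3,1)=34.3760, V(3,2)=16.3160, V(3,3)=0.0000
  t=2,j=0: stock 21.0700 → up 25.2840 (V=34.3760), down 14.7490 (V=44.9110). Price 31.7265; hedge Δ=-1.0000, bond B=52.7965.
  t=2,j=1: stock 36.1200 → up 43.3440 (V=16.3160), down 25.2840 (V=34.3760). Price 16.6765; hedge Δ=-1.0000, bond B=52.7965.
  t=2,j=2: stock 61.9200 → up 74.3040 (V=0.0000), down 43.3440 (V=16.3160). Price 2.0215; hedge Δ=-0.5270, bond B=34.6535.
  t=1,j=0: stock 30.1000 → up 36.1200 (V=16.6765), down 21.0700 (V=31.7265). Price 16.6225; hedge Δ=-1.0000, bond B=46.7225.
  t=1,j=1: stock 51.6000 → up 61.9200 (V=2.0215), down 36.1200 (V=16.6765). Price 3.6046; hedge Δ=-0.5680, bond B=32.9146.
  t=0,j=0: stock 43.0000 → up 51.6000 (V=3.6046), down 30.1000 (V=16.6225). Price 4.8027; hedge Δ=-0.6055, bond B=30.8387.
The time-0 hedge costs 4.8027, which is the no-arbitrage price.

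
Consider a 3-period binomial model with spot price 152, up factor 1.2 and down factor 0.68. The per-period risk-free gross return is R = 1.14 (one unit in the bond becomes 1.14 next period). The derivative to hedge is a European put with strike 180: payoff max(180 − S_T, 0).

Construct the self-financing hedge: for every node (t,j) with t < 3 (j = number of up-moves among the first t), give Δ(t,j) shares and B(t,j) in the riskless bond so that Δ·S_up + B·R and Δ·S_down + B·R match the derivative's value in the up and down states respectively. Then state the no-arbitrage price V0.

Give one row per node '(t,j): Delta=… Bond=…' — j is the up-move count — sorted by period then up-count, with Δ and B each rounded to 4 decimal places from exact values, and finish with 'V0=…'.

(0,0): Delta=-0.3703 Bond=64.4030
(1,0): Delta=-1.0000 Bond=138.5042
(1,1): Delta=-0.3238 Bond=64.9301
(2,0): Delta=-1.0000 Bond=157.8947
(2,1): Delta=-1.0000 Bond=157.8947
(2,2): Delta=-0.2738 Bond=63.0802
V0=8.1159

The replicating-portfolio and risk-neutral prices coincide; use p* = (1.14−0.68)/(1.2−0.68) = 0.8846 for the latter.
Payoff layer (t=3): V(3,0)=132.2063, V(3,1)=95.6582, V(3,2)=31.1616, V(3,3)=0.0000
  t=2,j=0: stock 70.2848 → up 84.3418 (V=95.6582), down 47.7937 (V=132.2063). Price 87.6099; hedge Δ=-1.0000, bond B=157.8947.
  t=2,j=1: stock 124.0320 → up 148.8384 (V=31.1616), down 84.3418 (V=95.6582). Price 33.8627; hedge Δ=-1.0000, bond B=157.8947.
  t=2,j=2: stock 218.8800 → up 262.6560 (V=0.0000), down 148.8384 (V=31.1616). Price 3.1540; hedge Δ=-0.2738, bond B=63.0802.
  t=1,j=0: stock 103.3600 → up 124.0320 (V=33.8627), down 70.2848 (V=87.6099). Price 35.1442; hedge Δ=-1.0000, bond B=138.5042.
  t=1,j=1: stock 182.4000 → up 218.8800 (V=3.1540), down 124.0320 (V=33.8627). Price 5.8748; hedge Δ=-0.3238, bond B=64.9301.
  t=0,j=0: stock 152.0000 → up 182.4000 (V=5.8748), down 103.3600 (V=35.1442). Price 8.1159; hedge Δ=-0.3703, bond B=64.4030.
Root portfolio cost Δ·152+B reproduces V0=8.1159.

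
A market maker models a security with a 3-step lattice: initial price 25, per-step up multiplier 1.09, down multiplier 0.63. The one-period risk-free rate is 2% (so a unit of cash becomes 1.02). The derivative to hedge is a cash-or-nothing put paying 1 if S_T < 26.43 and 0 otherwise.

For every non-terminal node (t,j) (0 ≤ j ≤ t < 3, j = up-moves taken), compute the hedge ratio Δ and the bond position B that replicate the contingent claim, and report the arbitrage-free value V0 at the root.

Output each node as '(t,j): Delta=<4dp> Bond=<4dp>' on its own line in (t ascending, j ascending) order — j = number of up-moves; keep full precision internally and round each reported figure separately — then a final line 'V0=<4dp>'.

(0,0): Delta=-0.0601 Bond=1.8700
(1,0): Delta=0.0000 Bond=0.9612
(1,1): Delta=-0.0663 Bond=2.0772
(2,0): Delta=0.0000 Bond=0.9804
(2,1): Delta=0.0000 Bond=0.9804
(2,2): Delta=-0.0732 Bond=2.3231
V0=0.3680

No-arbitrage ⇒ martingale measure with p* = (R−d)/(u−d) = 0.8478.
Terminal values V(3,·): V(3,0)=1.0000, V(3,1)=1.0000, V(3,2)=1.0000, V(3,3)=0.0000
(2,0): S=9.9225. Δ = (V_up−V_dn)/(S_up−S_dn) = (1.0000−1.0000)/(10.8155−6.2512) = 0.0000. V = [p*·1.0000 + (1−p*)·1.0000]/1.02 = 0.9804. B = V − Δ·S = 0.9804.
(2,1): S=17.1675. Δ = (V_up−V_dn)/(S_up−S_dn) = (1.0000−1.0000)/(18.7126−10.8155) = 0.0000. V = [p*·1.0000 + (1−p*)·1.0000]/1.02 = 0.9804. B = V − Δ·S = 0.9804.
(2,2): S=29.7025. Δ = (V_up−V_dn)/(S_up−S_dn) = (0.0000−1.0000)/(32.3757−18.7126) = -0.0732. V = [p*·0.0000 + (1−p*)·1.0000]/1.02 = 0.1492. B = V − Δ·S = 2.3231.
(1,0): S=15.7500. Δ = (V_up−V_dn)/(S_up−S_dn) = (0.9804−0.9804)/(17.1675−9.9225) = 0.0000. V = [p*·0.9804 + (1−p*)·0.9804]/1.02 = 0.9612. B = V − Δ·S = 0.9612.
(1,1): S=27.2500. Δ = (V_up−V_dn)/(S_up−S_dn) = (0.1492−0.9804)/(29.7025−17.1675) = -0.0663. V = [p*·0.1492 + (1−p*)·0.9804]/1.02 = 0.2703. B = V − Δ·S = 2.0772.
(0,0): S=25.0000. Δ = (V_up−V_dn)/(S_up−S_dn) = (0.2703−0.9612)/(27.2500−15.7500) = -0.0601. V = [p*·0.2703 + (1−p*)·0.9612]/1.02 = 0.3680. B = V − Δ·S = 1.8700.
Each (Δ,B) replicates both successor values, so the strategy is self-financing and V0 is arbitrage-free.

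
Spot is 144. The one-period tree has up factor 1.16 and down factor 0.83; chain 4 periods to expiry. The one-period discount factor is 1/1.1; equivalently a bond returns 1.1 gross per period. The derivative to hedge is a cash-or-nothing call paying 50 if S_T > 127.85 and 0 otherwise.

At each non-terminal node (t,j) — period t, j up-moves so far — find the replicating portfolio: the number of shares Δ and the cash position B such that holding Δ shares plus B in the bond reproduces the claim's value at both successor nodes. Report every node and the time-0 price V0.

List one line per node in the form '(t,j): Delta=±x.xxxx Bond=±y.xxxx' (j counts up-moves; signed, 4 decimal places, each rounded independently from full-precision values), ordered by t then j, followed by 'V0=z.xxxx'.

Risk-neutral probability p* = (R−d)/(u−d) = (1.1−0.83)/(1.16−0.83) = 0.8182.
At expiry t=4: V(4,0)=0.0000, V(4,1)=0.0000, V(4,2)=50.0000, V(4,3)=50.0000, V(4,4)=50.0000
  t=3,j=0: stock 82.3373 → up 95.5113 (V=0.0000), down 68.3400 (V=0.0000). Price 0.0000; hedge Δ=0.0000, bond B=0.0000.
  t=3,j=1: stock 115.0739 → up 133.4857 (V=50.0000), down 95.5113 (V=0.0000). Price 37.1901; hedge Δ=1.3167, bond B=-114.3251.
  t=3,j=2: stock 160.8261 → up 186.5583 (V=50.0000), down 133.4857 (V=50.0000). Price 45.4545; hedge Δ=0.0000, bond B=45.4545.
  t=3,j=3: stock 224.7690 → up 260.7321 (V=50.0000), down 186.5583 (V=50.0000). Price 45.4545; hedge Δ=0.0000, bond B=45.4545.
  t=2,j=0: stock 99.2016 → up 115.0739 (V=37.1901), down 82.3373 (V=0.0000). Price 27.6620; hedge Δ=1.1360, bond B=-85.0352.
  t=2,j=1: stock 138.6432 → up 160.8261 (V=45.4545), down 115.0739 (V=37.1901). Price 39.9563; hedge Δ=0.1806, bond B=14.9125.
  t=2,j=2: stock 193.7664 → up 224.7690 (V=45.4545), down 160.8261 (V=45.4545). Price 41.3223; hedge Δ=0.0000, bond B=41.3223.
  t=1,j=0: stock 119.5200 → up 138.6432 (V=39.9563), down 99.2016 (V=27.6620). Price 34.2918; hedge Δ=0.3117, bond B=-2.9635.
  t=1,j=1: stock 167.0400 → up 193.7664 (V=41.3223), down 138.6432 (V=39.9563). Price 37.3400; hedge Δ=0.0248, bond B=33.2005.
  t=0,j=0: stock 144.0000 → up 167.0400 (V=37.3400), down 119.5200 (V=34.2918). Price 33.4416; hedge Δ=0.0641, bond B=24.2047.
Root portfolio cost Δ·144+B reproduces V0=33.4416.

(0,0): Delta=0.0641 Bond=24.2047
(1,0): Delta=0.3117 Bond=-2.9635
(1,1): Delta=0.0248 Bond=33.2005
(2,0): Delta=1.1360 Bond=-85.0352
(2,1): Delta=0.1806 Bond=14.9125
(2,2): Delta=0.0000 Bond=41.3223
(3,0): Delta=0.0000 Bond=0.0000
(3,1): Delta=1.3167 Bond=-114.3251
(3,2): Delta=0.0000 Bond=45.4545
(3,3): Delta=0.0000 Bond=45.4545
V0=33.4416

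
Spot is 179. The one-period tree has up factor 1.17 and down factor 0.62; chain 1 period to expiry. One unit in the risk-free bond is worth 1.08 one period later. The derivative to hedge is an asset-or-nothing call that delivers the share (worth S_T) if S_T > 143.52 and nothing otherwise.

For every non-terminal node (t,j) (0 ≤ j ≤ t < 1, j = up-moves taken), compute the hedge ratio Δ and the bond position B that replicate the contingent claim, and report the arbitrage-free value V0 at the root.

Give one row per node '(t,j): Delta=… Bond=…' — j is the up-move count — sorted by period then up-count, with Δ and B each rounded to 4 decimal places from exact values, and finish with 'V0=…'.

The replicating-portfolio and risk-neutral prices coincide; use p* = (1.08−0.62)/(1.17−0.62) = 0.8364 for the latter.
At expiry t=1: V(1,0)=0.0000, V(1,1)=209.4300
  t=0,j=0: stock 179.0000 → up 209.4300 (V=209.4300), down 110.9800 (V=0.0000). Price 162.1848; hedge Δ=2.1273, bond B=-218.5970.
Check: Δ(0,0)·S0 + B(0,0) = 162.1848 = V0.

(0,0): Delta=2.1273 Bond=-218.5970
V0=162.1848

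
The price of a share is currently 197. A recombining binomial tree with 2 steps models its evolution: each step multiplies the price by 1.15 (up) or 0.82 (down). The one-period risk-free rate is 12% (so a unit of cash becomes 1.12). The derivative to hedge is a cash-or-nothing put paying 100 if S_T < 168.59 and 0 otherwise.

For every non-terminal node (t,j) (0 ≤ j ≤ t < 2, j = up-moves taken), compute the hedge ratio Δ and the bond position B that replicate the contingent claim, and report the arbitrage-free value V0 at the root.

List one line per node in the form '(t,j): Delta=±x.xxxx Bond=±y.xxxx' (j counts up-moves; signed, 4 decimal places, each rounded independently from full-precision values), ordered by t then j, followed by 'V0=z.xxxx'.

The replicating-portfolio and risk-neutral prices coincide; use p* = (1.12−0.82)/(1.15−0.82) = 0.9091 for the latter.
At expiry t=2: V(2,0)=100.0000, V(2,1)=0.0000, V(2,2)=0.0000
Node (1,0) S=161.5400: V=(p*·0.0000+(1−p*)·100.0000)/1.12=8.1169; Δ=(0.0000−100.0000)/(185.7710−132.4628)=-1.8759; B=V−Δ·S=311.1472
Node (1,1) S=226.5500: V=(p*·0.0000+(1−p*)·0.0000)/1.12=0.0000; Δ=(0.0000−0.0000)/(260.5325−185.7710)=0.0000; B=V−Δ·S=0.0000
Node (0,0) S=197.0000: V=(p*·0.0000+(1−p*)·8.1169)/1.12=0.6588; Δ=(0.0000−8.1169)/(226.5500−161.5400)=-0.1249; B=V−Δ·S=25.2555
Root portfolio cost Δ·197+B reproduces V0=0.6588.

(0,0): Delta=-0.1249 Bond=25.2555
(1,0): Delta=-1.8759 Bond=311.1472
(1,1): Delta=0.0000 Bond=0.0000
V0=0.6588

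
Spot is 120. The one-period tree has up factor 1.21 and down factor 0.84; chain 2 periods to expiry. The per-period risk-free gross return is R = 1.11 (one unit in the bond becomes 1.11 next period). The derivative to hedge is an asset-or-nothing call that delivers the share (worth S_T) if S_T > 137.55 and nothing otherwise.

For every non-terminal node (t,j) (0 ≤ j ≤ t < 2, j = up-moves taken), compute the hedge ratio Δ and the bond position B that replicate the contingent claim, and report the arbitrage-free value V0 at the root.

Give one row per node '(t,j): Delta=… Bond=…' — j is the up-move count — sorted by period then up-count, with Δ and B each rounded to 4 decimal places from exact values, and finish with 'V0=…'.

(0,0): Delta=2.6014 Bond=-236.2358
(1,0): Delta=0.0000 Bond=0.0000
(1,1): Delta=3.2703 Bond=-359.3408
V0=75.9329

The replicating-portfolio and risk-neutral prices coincide; use p* = (1.11−0.84)/(1.21−0.84) = 0.7297 for the latter.
Payoff layer (t=2): V(2,0)=0.0000, V(2,1)=0.0000, V(2,2)=175.6920
(1,0): S=100.8000. Δ = (V_up−V_dn)/(S_up−S_dn) = (0.0000−0.0000)/(121.9680−84.6720) = 0.0000. V = [p*·0.0000 + (1−p*)·0.0000]/1.11 = 0.0000. B = V − Δ·S = 0.0000.
(1,1): S=145.2000. Δ = (V_up−V_dn)/(S_up−S_dn) = (175.6920−0.0000)/(175.6920−121.9680) = 3.2703. V = [p*·175.6920 + (1−p*)·0.0000]/1.11 = 115.5024. B = V − Δ·S = -359.3408.
(0,0): S=120.0000. Δ = (V_up−V_dn)/(S_up−S_dn) = (115.5024−0.0000)/(145.2000−100.8000) = 2.6014. V = [p*·115.5024 + (1−p*)·0.0000]/1.11 = 75.9329. B = V − Δ·S = -236.2358.
Root portfolio cost Δ·120+B reproduces V0=75.9329.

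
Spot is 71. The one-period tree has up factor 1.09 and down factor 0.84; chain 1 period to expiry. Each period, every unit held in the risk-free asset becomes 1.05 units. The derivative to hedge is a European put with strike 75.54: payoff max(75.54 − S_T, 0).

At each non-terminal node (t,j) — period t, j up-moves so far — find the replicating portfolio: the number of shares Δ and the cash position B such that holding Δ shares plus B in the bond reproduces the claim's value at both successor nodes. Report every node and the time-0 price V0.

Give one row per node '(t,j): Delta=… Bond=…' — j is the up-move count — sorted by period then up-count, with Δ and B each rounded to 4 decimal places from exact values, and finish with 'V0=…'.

Under the risk-neutral measure, an up-move has probability p* = (R−d)/(u−d) = 0.8400 and values discount at R = 1.05.
At expiry t=1: V(1,0)=15.9000, V(1,1)=0.0000
Node (0,0) S=71.0000: V=(p*·0.0000+(1−p*)·15.9000)/1.05=2.4229; Δ=(0.0000−15.9000)/(77.3900−59.6400)=-0.8958; B=V−Δ·S=66.0229
Check: Δ(0,0)·S0 + B(0,0) = 2.4229 = V0.

(0,0): Delta=-0.8958 Bond=66.0229
V0=2.4229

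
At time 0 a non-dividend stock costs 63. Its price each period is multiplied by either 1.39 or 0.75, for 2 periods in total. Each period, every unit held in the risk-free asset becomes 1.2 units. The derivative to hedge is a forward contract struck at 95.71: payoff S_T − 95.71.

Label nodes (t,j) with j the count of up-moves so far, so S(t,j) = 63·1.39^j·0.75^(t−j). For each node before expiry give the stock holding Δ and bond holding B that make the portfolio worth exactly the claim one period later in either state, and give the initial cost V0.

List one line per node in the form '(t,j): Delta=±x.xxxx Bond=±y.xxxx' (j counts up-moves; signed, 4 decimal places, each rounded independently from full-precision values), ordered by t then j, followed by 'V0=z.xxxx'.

Risk-neutral probability p* = (R−d)/(u−d) = (1.2−0.75)/(1.39−0.75) = 0.7031.
Terminal payoffs: V(2,0)=-60.2725, V(2,1)=-30.0325, V(2,2)=26.0123
(1,0): S=47.2500. Δ = (V_up−V_dn)/(S_up−S_dn) = (-30.0325−-60.2725)/(65.6775−35.4375) = 1.0000. V = [p*·-30.0325 + (1−p*)·-60.2725]/1.2 = -32.5083. B = V − Δ·S = -79.7583.
(1,1): S=87.5700. Δ = (V_up−V_dn)/(S_up−S_dn) = (26.0123−-30.0325)/(121.7223−65.6775) = 1.0000. V = [p*·26.0123 + (1−p*)·-30.0325]/1.2 = 7.8117. B = V − Δ·S = -79.7583.
(0,0): S=63.0000. Δ = (V_up−V_dn)/(S_up−S_dn) = (7.8117−-32.5083)/(87.5700−47.2500) = 1.0000. V = [p*·7.8117 + (1−p*)·-32.5083]/1.2 = -3.4653. B = V − Δ·S = -66.4653.
Check: Δ(0,0)·S0 + B(0,0) = -3.4653 = V0.

(0,0): Delta=1.0000 Bond=-66.4653
(1,0): Delta=1.0000 Bond=-79.7583
(1,1): Delta=1.0000 Bond=-79.7583
V0=-3.4653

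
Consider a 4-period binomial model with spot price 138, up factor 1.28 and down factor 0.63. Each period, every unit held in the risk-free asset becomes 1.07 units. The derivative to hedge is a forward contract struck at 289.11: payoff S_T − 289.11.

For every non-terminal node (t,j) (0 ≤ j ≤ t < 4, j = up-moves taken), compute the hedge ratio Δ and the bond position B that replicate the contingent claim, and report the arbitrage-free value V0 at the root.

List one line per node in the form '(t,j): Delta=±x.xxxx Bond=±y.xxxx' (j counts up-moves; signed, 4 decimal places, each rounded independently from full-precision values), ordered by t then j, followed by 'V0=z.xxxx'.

(0,0): Delta=1.0000 Bond=-220.5606
(1,0): Delta=1.0000 Bond=-235.9999
(1,1): Delta=1.0000 Bond=-235.9999
(2,0): Delta=1.0000 Bond=-252.5199
(2,1): Delta=1.0000 Bond=-252.5199
(2,2): Delta=1.0000 Bond=-252.5199
(3,0): Delta=1.0000 Bond=-270.1963
(3,1): Delta=1.0000 Bond=-270.1963
(3,2): Delta=1.0000 Bond=-270.1963
(3,3): Delta=1.0000 Bond=-270.1963
V0=-82.5606

Under the risk-neutral measure, an up-move has probability p* = (R−d)/(u−d) = 0.6769 and values discount at R = 1.07.
Payoff layer (t=4): V(4,0)=-267.3709, V(4,1)=-244.9417, V(4,2)=-199.3712, V(4,3)=-106.7836, V(4,4)=81.3309
  t=3,j=0: stock 34.5065 → up 44.1683 (V=-244.9417), down 21.7391 (V=-267.3709). Price -235.6898; hedge Δ=1.0000, bond B=-270.1963.
  t=3,j=1: stock 70.1084 → up 89.7388 (V=-199.3712), down 44.1683 (V=-244.9417). Price -200.0878; hedge Δ=1.0000, bond B=-270.1963.
  t=3,j=2: stock 142.4425 → up 182.3264 (V=-106.7836), down 89.7388 (V=-199.3712). Price -127.7538; hedge Δ=1.0000, bond B=-270.1963.
  t=3,j=3: stock 289.4070 → up 370.4409 (V=81.3309), down 182.3264 (V=-106.7836). Price 19.2107; hedge Δ=1.0000, bond B=-270.1963.
  t=2,j=0: stock 54.7722 → up 70.1084 (V=-200.0878), down 34.5065 (V=-235.6898). Price -197.7477; hedge Δ=1.0000, bond B=-252.5199.
  t=2,j=1: stock 111.2832 → up 142.4425 (V=-127.7538), down 70.1084 (V=-200.0878). Price -141.2367; hedge Δ=1.0000, bond B=-252.5199.
  t=2,j=2: stock 226.0992 → up 289.4070 (V=19.2107), down 142.4425 (V=-127.7538). Price -26.4207; hedge Δ=1.0000, bond B=-252.5199.
  t=1,j=0: stock 86.9400 → up 111.2832 (V=-141.2367), down 54.7722 (V=-197.7477). Price -149.0599; hedge Δ=1.0000, bond B=-235.9999.
  t=1,j=1: stock 176.6400 → up 226.0992 (V=-26.4207), down 111.2832 (V=-141.2367). Price -59.3599; hedge Δ=1.0000, bond B=-235.9999.
  t=0,j=0: stock 138.0000 → up 176.6400 (V=-59.3599), down 86.9400 (V=-149.0599). Price -82.5606; hedge Δ=1.0000, bond B=-220.5606.
Check: Δ(0,0)·S0 + B(0,0) = -82.5606 = V0.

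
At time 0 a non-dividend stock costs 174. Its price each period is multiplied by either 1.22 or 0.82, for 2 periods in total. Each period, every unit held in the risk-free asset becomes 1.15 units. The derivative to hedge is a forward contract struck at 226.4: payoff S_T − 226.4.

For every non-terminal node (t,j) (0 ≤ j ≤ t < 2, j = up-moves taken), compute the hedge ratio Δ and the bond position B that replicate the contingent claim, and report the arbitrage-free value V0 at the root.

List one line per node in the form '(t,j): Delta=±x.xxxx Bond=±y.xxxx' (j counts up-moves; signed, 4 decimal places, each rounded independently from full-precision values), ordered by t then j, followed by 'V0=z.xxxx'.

(0,0): Delta=1.0000 Bond=-171.1909
(1,0): Delta=1.0000 Bond=-196.8696
(1,1): Delta=1.0000 Bond=-196.8696
V0=2.8091

The replicating-portfolio and risk-neutral prices coincide; use p* = (1.15−0.82)/(1.22−0.82) = 0.8250 for the latter.
At expiry t=2: V(2,0)=-109.4024, V(2,1)=-52.3304, V(2,2)=32.5816
(1,0): S=142.6800. Δ = (V_up−V_dn)/(S_up−S_dn) = (-52.3304−-109.4024)/(174.0696−116.9976) = 1.0000. V = [p*·-52.3304 + (1−p*)·-109.4024]/1.15 = -54.1896. B = V − Δ·S = -196.8696.
(1,1): S=212.2800. Δ = (V_up−V_dn)/(S_up−S_dn) = (32.5816−-52.3304)/(258.9816−174.0696) = 1.0000. V = [p*·32.5816 + (1−p*)·-52.3304]/1.15 = 15.4104. B = V − Δ·S = -196.8696.
(0,0): S=174.0000. Δ = (V_up−V_dn)/(S_up−S_dn) = (15.4104−-54.1896)/(212.2800−142.6800) = 1.0000. V = [p*·15.4104 + (1−p*)·-54.1896]/1.15 = 2.8091. B = V − Δ·S = -171.1909.
Check: Δ(0,0)·S0 + B(0,0) = 2.8091 = V0.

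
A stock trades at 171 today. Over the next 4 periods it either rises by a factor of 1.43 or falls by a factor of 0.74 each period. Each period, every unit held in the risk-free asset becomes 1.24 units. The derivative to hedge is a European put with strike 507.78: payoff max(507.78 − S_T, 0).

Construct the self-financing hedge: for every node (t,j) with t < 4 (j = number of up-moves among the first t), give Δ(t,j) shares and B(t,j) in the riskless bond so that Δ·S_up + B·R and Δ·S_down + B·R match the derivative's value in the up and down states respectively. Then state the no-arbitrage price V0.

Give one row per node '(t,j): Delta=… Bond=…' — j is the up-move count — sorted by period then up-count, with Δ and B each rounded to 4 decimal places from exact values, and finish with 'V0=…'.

Since d<R<u, set p* = (R−d)/(u−d) = 0.7246; price each node as the discounted p*-expectation of its children.
Payoff layer (t=4): V(4,0)=456.5030, V(4,1)=408.6906, V(4,2)=316.2964, V(4,3)=137.7508, V(4,4)=0.0000
(3,0): S=69.2933. Δ = (V_up−V_dn)/(S_up−S_dn) = (408.6906−456.5030)/(99.0894−51.2770) = -1.0000. V = [p*·408.6906 + (1−p*)·456.5030]/1.24 = 340.2067. B = V − Δ·S = 409.5000.
(3,1): S=133.9046. Δ = (V_up−V_dn)/(S_up−S_dn) = (316.2964−408.6906)/(191.4836−99.0894) = -1.0000. V = [p*·316.2964 + (1−p*)·408.6906]/1.24 = 275.5954. B = V − Δ·S = 409.5000.
(3,2): S=258.7616. Δ = (V_up−V_dn)/(S_up−S_dn) = (137.7508−316.2964)/(370.0292−191.4836) = -1.0000. V = [p*·137.7508 + (1−p*)·316.2964]/1.24 = 150.7384. B = V − Δ·S = 409.5000.
(3,3): S=500.0394. Δ = (V_up−V_dn)/(S_up−S_dn) = (0.0000−137.7508)/(715.0563−370.0292) = -0.3992. V = [p*·0.0000 + (1−p*)·137.7508]/1.24 = 30.5898. B = V − Δ·S = 230.2287.
(2,0): S=93.6396. Δ = (V_up−V_dn)/(S_up−S_dn) = (275.5954−340.2067)/(133.9046−69.2933) = -1.0000. V = [p*·275.5954 + (1−p*)·340.2067]/1.24 = 236.6023. B = V − Δ·S = 330.2419.
(2,1): S=180.9522. Δ = (V_up−V_dn)/(S_up−S_dn) = (150.7384−275.5954)/(258.7616−133.9046) = -1.0000. V = [p*·150.7384 + (1−p*)·275.5954]/1.24 = 149.2897. B = V − Δ·S = 330.2419.
(2,2): S=349.6779. Δ = (V_up−V_dn)/(S_up−S_dn) = (30.5898−150.7384)/(500.0394−258.7616) = -0.4980. V = [p*·30.5898 + (1−p*)·150.7384]/1.24 = 51.3502. B = V − Δ·S = 225.4785.
(1,0): S=126.5400. Δ = (V_up−V_dn)/(S_up−S_dn) = (149.2897−236.6023)/(180.9522−93.6396) = -1.0000. V = [p*·149.2897 + (1−p*)·236.6023]/1.24 = 139.7841. B = V − Δ·S = 266.3241.
(1,1): S=244.5300. Δ = (V_up−V_dn)/(S_up−S_dn) = (51.3502−149.2897)/(349.6779−180.9522) = -0.5805. V = [p*·51.3502 + (1−p*)·149.2897]/1.24 = 63.1605. B = V − Δ·S = 205.1019.
(0,0): S=171.0000. Δ = (V_up−V_dn)/(S_up−S_dn) = (63.1605−139.7841)/(244.5300−126.5400) = -0.6494. V = [p*·63.1605 + (1−p*)·139.7841]/1.24 = 67.9514. B = V − Δ·S = 179.0002.
Root portfolio cost Δ·171+B reproduces V0=67.9514.

(0,0): Delta=-0.6494 Bond=179.0002
(1,0): Delta=-1.0000 Bond=266.3241
(1,1): Delta=-0.5805 Bond=205.1019
(2,0): Delta=-1.0000 Bond=330.2419
(2,1): Delta=-1.0000 Bond=330.2419
(2,2): Delta=-0.4980 Bond=225.4785
(3,0): Delta=-1.0000 Bond=409.5000
(3,1): Delta=-1.0000 Bond=409.5000
(3,2): Delta=-1.0000 Bond=409.5000
(3,3): Delta=-0.3992 Bond=230.2287
V0=67.9514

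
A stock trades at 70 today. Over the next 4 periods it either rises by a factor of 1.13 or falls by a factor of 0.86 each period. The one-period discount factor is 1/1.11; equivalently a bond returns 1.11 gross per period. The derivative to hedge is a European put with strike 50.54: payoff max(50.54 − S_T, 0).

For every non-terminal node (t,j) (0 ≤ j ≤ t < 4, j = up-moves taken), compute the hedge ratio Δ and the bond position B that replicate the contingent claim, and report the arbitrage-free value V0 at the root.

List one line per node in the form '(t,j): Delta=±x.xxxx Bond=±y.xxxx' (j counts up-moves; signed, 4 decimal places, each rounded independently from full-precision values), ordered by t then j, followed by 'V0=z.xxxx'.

(0,0): Delta=-0.0003 Bond=0.0231
(1,0): Delta=-0.0049 Bond=0.2985
(1,1): Delta=0.0000 Bond=0.0038
(2,0): Delta=-0.0710 Bond=3.7555
(2,1): Delta=-0.0008 Bond=0.0574
(2,2): Delta=0.0000 Bond=0.0000
(3,0): Delta=-1.0000 Bond=45.5315
(3,1): Delta=-0.0144 Bond=0.8595
(3,2): Delta=0.0000 Bond=0.0000
(3,3): Delta=0.0000 Bond=0.0000
V0=0.0005

The replicating-portfolio and risk-neutral prices coincide; use p* = (1.11−0.86)/(1.13−0.86) = 0.9259 for the latter.
Payoff layer (t=4): V(4,0)=12.2494, V(4,1)=0.2280, V(4,2)=0.0000, V(4,3)=0.0000, V(4,4)=0.0000
  t=3,j=0: stock 44.5239 → up 50.3120 (V=0.2280), down 38.2906 (V=12.2494). Price 1.0076; hedge Δ=-1.0000, bond B=45.5315.
  t=3,j=1: stock 58.5024 → up 66.1077 (V=0.0000), down 50.3120 (V=0.2280). Price 0.0152; hedge Δ=-0.0144, bond B=0.8595.
  t=3,j=2: stock 76.8694 → up 86.8624 (V=0.0000), down 66.1077 (V=0.0000). Price 0.0000; hedge Δ=0.0000, bond B=0.0000.
  t=3,j=3: stock 101.0028 → up 114.1332 (V=0.0000), down 86.8624 (V=0.0000). Price 0.0000; hedge Δ=0.0000, bond B=0.0000.
  t=2,j=0: stock 51.7720 → up 58.5024 (V=0.0152), down 44.5239 (V=1.0076). Price 0.0799; hedge Δ=-0.0710, bond B=3.7555.
  t=2,j=1: stock 68.0260 → up 76.8694 (V=0.0000), down 58.5024 (V=0.0152). Price 0.0010; hedge Δ=-0.0008, bond B=0.0574.
  t=2,j=2: stock 89.3830 → up 101.0028 (V=0.0000), down 76.8694 (V=0.0000). Price 0.0000; hedge Δ=0.0000, bond B=0.0000.
  t=1,j=0: stock 60.2000 → up 68.0260 (V=0.0010), down 51.7720 (V=0.0799). Price 0.0062; hedge Δ=-0.0049, bond B=0.2985.
  t=1,j=1: stock 79.1000 → up 89.3830 (V=0.0000), down 68.0260 (V=0.0010). Price 0.0001; hedge Δ=0.0000, bond B=0.0038.
  t=0,j=0: stock 70.0000 → up 79.1000 (V=0.0001), down 60.2000 (V=0.0062). Price 0.0005; hedge Δ=-0.0003, bond B=0.0231.
The time-0 hedge costs 0.0005, which is the no-arbitrage price.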